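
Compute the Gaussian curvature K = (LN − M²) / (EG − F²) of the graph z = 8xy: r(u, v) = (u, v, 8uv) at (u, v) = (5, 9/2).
K = -64/8392609

Coefficients of the first fundamental form: E = 64*v^2 + 1, F = 64*u*v, G = 64*u^2 + 1.
Coefficients of the second fundamental form: L = 0, M = 8/sqrt(64*u^2 + 64*v^2 + 1), N = 0.
Assemble K = (LN − M²)/(EG − F²) = -64/(4096*u^4 + 8192*u^2*v^2 + 128*u^2 + 4096*v^4 + 128*v^2 + 1). At (u, v) = (5, 9/2): K = -64/8392609.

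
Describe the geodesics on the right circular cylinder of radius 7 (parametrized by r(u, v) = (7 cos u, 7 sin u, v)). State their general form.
The cylinder is flat (K = 0) and locally isometric to the plane via the development (u, v) ↦ (7 u, v). Geodesics are the pre-images of straight lines: circles (v constant), vertical lines (u constant), and helices (v = c · u + d) for constants c, d.

A right cylinder has E = 7², F = 0, G = 1, so EG − F² = 7², and L = −7, M = N = 0, giving K = (LN − M²)/(EG − F²) = 0 everywhere. A flat surface is locally isometric to the Euclidean plane via the map (u, v) ↦ (7 u, v). Straight lines in the (x̃, ỹ) plane pull back to: (a) horizontal circles (v = const), (b) vertical generators (u = const), and (c) helices (7 u tan θ = v, i.e. v = c · u + d).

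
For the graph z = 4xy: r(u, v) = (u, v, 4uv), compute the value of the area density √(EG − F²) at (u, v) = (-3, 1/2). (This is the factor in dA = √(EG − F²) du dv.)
√(EG − F²)|_{(-3, 1/2)} = sqrt(149)

E = 16*v^2 + 1, F = 16*u*v, G = 16*u^2 + 1, so EG − F² = 16*u^2 + 16*v^2 + 1. Taking the positive square root: √(EG − F²) = sqrt(16*u^2 + 16*v^2 + 1). At (u, v) = (-3, 1/2): sqrt(149).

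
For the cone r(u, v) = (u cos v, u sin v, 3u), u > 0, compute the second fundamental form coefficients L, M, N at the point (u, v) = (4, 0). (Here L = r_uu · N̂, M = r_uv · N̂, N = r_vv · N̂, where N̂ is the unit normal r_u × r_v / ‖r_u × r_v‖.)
L = 0;  M = 0;  N = 6*sqrt(10)/5

Compute the unit normal N̂(u, v) = (-3*sqrt(10)*u*cos(v)/(10*Abs(u)), -3*sqrt(10)*u*sin(v)/(10*Abs(u)), sqrt(10)*u/(10*Abs(u))), and the second partials r_uu, r_uv, r_vv. Take dot products:
  L(u, v) = r_uu · N̂ = 0,
  M(u, v) = r_uv · N̂ = 0,
  N(u, v) = r_vv · N̂ = 3*sqrt(10)*u^2/(10*Abs(u)).
Evaluating at (u, v) = (4, 0):
  L = 0, M = 0, N = 6*sqrt(10)/5.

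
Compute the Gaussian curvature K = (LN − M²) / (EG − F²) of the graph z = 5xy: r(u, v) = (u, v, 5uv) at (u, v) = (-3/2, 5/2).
K = -100/182329

Coefficients of the first fundamental form: E = 25*v^2 + 1, F = 25*u*v, G = 25*u^2 + 1.
Coefficients of the second fundamental form: L = 0, M = 5/sqrt(25*u^2 + 25*v^2 + 1), N = 0.
Assemble K = (LN − M²)/(EG − F²) = -25/(625*u^4 + 1250*u^2*v^2 + 50*u^2 + 625*v^4 + 50*v^2 + 1). At (u, v) = (-3/2, 5/2): K = -100/182329.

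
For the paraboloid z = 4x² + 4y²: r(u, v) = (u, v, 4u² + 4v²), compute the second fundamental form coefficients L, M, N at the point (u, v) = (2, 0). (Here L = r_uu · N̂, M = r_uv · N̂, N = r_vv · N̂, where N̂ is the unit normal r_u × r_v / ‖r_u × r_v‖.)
L = 8*sqrt(257)/257;  M = 0;  N = 8*sqrt(257)/257

Compute the unit normal N̂(u, v) = (-8*u/sqrt(64*u^2 + 64*v^2 + 1), -8*v/sqrt(64*u^2 + 64*v^2 + 1), 1/sqrt(64*u^2 + 64*v^2 + 1)), and the second partials r_uu, r_uv, r_vv. Take dot products:
  L(u, v) = r_uu · N̂ = 8/sqrt(64*u^2 + 64*v^2 + 1),
  M(u, v) = r_uv · N̂ = 0,
  N(u, v) = r_vv · N̂ = 8/sqrt(64*u^2 + 64*v^2 + 1).
Evaluating at (u, v) = (2, 0):
  L = 8*sqrt(257)/257, M = 0, N = 8*sqrt(257)/257.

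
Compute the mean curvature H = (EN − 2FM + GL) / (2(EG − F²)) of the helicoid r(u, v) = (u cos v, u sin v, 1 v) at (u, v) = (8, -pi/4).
H = 0

With E = 1, F = 0, G = u^2 + 1, L = 0, M = -1/sqrt(u^2 + 1), N = 0, assemble
  H = (EN − 2FM + GL) / (2(EG − F²)) = 0.
At (u, v) = (8, -pi/4): H = 0.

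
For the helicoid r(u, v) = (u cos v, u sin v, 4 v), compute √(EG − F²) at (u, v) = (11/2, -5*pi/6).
√(EG − F²)|_{(11/2, -5*pi/6)} = sqrt(185)/2

E = 1, F = 0, G = u^2 + 16; EG − F² = u^2 + 16; √(EG − F²) = sqrt(u^2 + 16). At the given point: sqrt(185)/2.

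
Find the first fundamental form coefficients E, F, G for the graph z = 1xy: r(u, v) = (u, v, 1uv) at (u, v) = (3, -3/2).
E = 13/4;  F = -9/2;  G = 10

Partials: r_u = (1, 0, v), r_v = (0, 1, u). As functions of (u, v):
  E = r_u · r_u = v^2 + 1,
  F = r_u · r_v = u*v,
  G = r_v · r_v = u^2 + 1.
Evaluating at (u, v) = (3, -3/2): E = 13/4, F = -9/2, G = 10.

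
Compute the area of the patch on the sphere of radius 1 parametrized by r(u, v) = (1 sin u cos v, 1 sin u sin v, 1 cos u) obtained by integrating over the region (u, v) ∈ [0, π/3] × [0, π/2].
Area = pi/4

Area = ∫∫ √(EG − F²) du dv with √(EG − F²) = Abs(sin(u)). Integrating over [0, π/3] × [0, π/2] gives pi/4.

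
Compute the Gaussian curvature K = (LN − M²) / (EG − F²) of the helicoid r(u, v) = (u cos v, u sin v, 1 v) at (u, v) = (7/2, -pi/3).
K = -16/2809

Coefficients of the first fundamental form: E = 1, F = 0, G = u^2 + 1.
Coefficients of the second fundamental form: L = 0, M = -1/sqrt(u^2 + 1), N = 0.
Assemble K = (LN − M²)/(EG − F²) = -1/(u^2 + 1)^2. At (u, v) = (7/2, -pi/3): K = -16/2809.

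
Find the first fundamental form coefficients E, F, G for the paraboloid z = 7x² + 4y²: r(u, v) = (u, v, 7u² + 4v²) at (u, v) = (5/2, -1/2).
E = 1226;  F = -140;  G = 17

Partials: r_u = (1, 0, 14*u), r_v = (0, 1, 8*v). As functions of (u, v):
  E = r_u · r_u = 196*u^2 + 1,
  F = r_u · r_v = 112*u*v,
  G = r_v · r_v = 64*v^2 + 1.
Evaluating at (u, v) = (5/2, -1/2): E = 1226, F = -140, G = 17.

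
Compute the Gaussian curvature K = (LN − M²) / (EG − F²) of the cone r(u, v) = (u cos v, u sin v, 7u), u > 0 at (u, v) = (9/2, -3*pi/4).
K = 0

Coefficients of the first fundamental form: E = 50, F = 0, G = u^2.
Coefficients of the second fundamental form: L = 0, M = 0, N = 7*sqrt(2)*u^2/(10*Abs(u)).
Assemble K = (LN − M²)/(EG − F²) = 0. At (u, v) = (9/2, -3*pi/4): K = 0.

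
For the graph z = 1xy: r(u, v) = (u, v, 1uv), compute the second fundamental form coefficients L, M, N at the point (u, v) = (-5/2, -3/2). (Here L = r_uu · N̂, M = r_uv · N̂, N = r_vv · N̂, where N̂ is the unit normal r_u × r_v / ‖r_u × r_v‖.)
L = 0;  M = sqrt(38)/19;  N = 0

Compute the unit normal N̂(u, v) = (-v/sqrt(u^2 + v^2 + 1), -u/sqrt(u^2 + v^2 + 1), 1/sqrt(u^2 + v^2 + 1)), and the second partials r_uu, r_uv, r_vv. Take dot products:
  L(u, v) = r_uu · N̂ = 0,
  M(u, v) = r_uv · N̂ = 1/sqrt(u^2 + v^2 + 1),
  N(u, v) = r_vv · N̂ = 0.
Evaluating at (u, v) = (-5/2, -3/2):
  L = 0, M = sqrt(38)/19, N = 0.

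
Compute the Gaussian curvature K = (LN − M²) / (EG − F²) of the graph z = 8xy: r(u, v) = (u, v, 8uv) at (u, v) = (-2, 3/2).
K = -64/160801

Coefficients of the first fundamental form: E = 64*v^2 + 1, F = 64*u*v, G = 64*u^2 + 1.
Coefficients of the second fundamental form: L = 0, M = 8/sqrt(64*u^2 + 64*v^2 + 1), N = 0.
Assemble K = (LN − M²)/(EG − F²) = -64/(4096*u^4 + 8192*u^2*v^2 + 128*u^2 + 4096*v^4 + 128*v^2 + 1). At (u, v) = (-2, 3/2): K = -64/160801.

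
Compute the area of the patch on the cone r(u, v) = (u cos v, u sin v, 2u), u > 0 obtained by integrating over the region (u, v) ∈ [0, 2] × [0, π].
Area = 2*sqrt(5)*pi

Area = ∫∫ √(EG − F²) du dv with √(EG − F²) = sqrt(5)*Abs(u). Integrating over [0, 2] × [0, π] gives 2*sqrt(5)*pi.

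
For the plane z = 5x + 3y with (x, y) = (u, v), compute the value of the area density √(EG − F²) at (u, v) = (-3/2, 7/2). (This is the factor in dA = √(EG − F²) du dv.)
√(EG − F²)|_{(-3/2, 7/2)} = sqrt(35)

E = 26, F = 15, G = 10, so EG − F² = 35. Taking the positive square root: √(EG − F²) = sqrt(35). At (u, v) = (-3/2, 7/2): sqrt(35).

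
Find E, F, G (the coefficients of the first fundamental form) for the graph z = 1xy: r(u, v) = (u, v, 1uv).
E = v^2 + 1;  F = u*v;  G = u^2 + 1

Compute partials: r_u = (1, 0, v), r_v = (0, 1, u). Then
  E = r_u · r_u = v^2 + 1,
  F = r_u · r_v = u*v,
  G = r_v · r_v = u^2 + 1.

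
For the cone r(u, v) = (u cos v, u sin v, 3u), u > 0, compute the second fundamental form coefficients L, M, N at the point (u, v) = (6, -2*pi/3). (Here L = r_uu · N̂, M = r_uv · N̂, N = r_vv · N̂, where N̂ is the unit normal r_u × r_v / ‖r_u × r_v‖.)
L = 0;  M = 0;  N = 9*sqrt(10)/5

Compute the unit normal N̂(u, v) = (-3*sqrt(10)*u*cos(v)/(10*Abs(u)), -3*sqrt(10)*u*sin(v)/(10*Abs(u)), sqrt(10)*u/(10*Abs(u))), and the second partials r_uu, r_uv, r_vv. Take dot products:
  L(u, v) = r_uu · N̂ = 0,
  M(u, v) = r_uv · N̂ = 0,
  N(u, v) = r_vv · N̂ = 3*sqrt(10)*u^2/(10*Abs(u)).
Evaluating at (u, v) = (6, -2*pi/3):
  L = 0, M = 0, N = 9*sqrt(10)/5.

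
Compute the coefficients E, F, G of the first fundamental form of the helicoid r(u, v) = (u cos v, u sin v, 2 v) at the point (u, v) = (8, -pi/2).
E = 1;  F = 0;  G = 68

Partials: r_u = (cos(v), sin(v), 0), r_v = (-u*sin(v), u*cos(v), 2). As functions of (u, v):
  E = r_u · r_u = 1,
  F = r_u · r_v = 0,
  G = r_v · r_v = u^2 + 4.
Evaluating at (u, v) = (8, -pi/2): E = 1, F = 0, G = 68.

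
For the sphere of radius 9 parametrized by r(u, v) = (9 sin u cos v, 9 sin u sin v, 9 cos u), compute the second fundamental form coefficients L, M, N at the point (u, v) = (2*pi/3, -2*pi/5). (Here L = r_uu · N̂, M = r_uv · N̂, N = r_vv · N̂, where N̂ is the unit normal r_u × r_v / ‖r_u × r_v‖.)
L = -9;  M = 0;  N = -27/4

Compute the unit normal N̂(u, v) = (sin(u)^2*cos(v)/Abs(sin(u)), sin(u)^2*sin(v)/Abs(sin(u)), sin(2*u)/(2*Abs(sin(u)))), and the second partials r_uu, r_uv, r_vv. Take dot products:
  L(u, v) = r_uu · N̂ = -9*sin(u)/Abs(sin(u)),
  M(u, v) = r_uv · N̂ = 0,
  N(u, v) = r_vv · N̂ = -9*sin(u)^3/Abs(sin(u)).
Evaluating at (u, v) = (2*pi/3, -2*pi/5):
  L = -9, M = 0, N = -27/4.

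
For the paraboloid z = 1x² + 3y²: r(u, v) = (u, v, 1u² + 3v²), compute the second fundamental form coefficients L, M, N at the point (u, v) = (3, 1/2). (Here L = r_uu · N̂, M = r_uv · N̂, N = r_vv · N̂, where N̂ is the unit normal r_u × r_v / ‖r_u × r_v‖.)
L = sqrt(46)/23;  M = 0;  N = 3*sqrt(46)/23

Compute the unit normal N̂(u, v) = (-2*u/sqrt(4*u^2 + 36*v^2 + 1), -6*v/sqrt(4*u^2 + 36*v^2 + 1), 1/sqrt(4*u^2 + 36*v^2 + 1)), and the second partials r_uu, r_uv, r_vv. Take dot products:
  L(u, v) = r_uu · N̂ = 2/sqrt(4*u^2 + 36*v^2 + 1),
  M(u, v) = r_uv · N̂ = 0,
  N(u, v) = r_vv · N̂ = 6/sqrt(4*u^2 + 36*v^2 + 1).
Evaluating at (u, v) = (3, 1/2):
  L = sqrt(46)/23, M = 0, N = 3*sqrt(46)/23.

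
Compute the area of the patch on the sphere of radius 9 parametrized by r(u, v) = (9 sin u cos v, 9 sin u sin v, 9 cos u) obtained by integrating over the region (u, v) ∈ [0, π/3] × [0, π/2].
Area = 81*pi/4

Area = ∫∫ √(EG − F²) du dv with √(EG − F²) = 81*Abs(sin(u)). Integrating over [0, π/3] × [0, π/2] gives 81*pi/4.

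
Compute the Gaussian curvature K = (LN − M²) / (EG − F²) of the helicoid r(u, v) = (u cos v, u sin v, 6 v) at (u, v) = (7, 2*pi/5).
K = -36/7225

Coefficients of the first fundamental form: E = 1, F = 0, G = u^2 + 36.
Coefficients of the second fundamental form: L = 0, M = -6/sqrt(u^2 + 36), N = 0.
Assemble K = (LN − M²)/(EG − F²) = -36/(u^2 + 36)^2. At (u, v) = (7, 2*pi/5): K = -36/7225.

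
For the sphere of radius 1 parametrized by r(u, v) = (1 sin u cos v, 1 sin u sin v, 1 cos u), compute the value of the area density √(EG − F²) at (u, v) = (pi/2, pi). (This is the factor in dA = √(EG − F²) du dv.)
√(EG − F²)|_{(pi/2, pi)} = 1

E = 1, F = 0, G = sin(u)^2, so EG − F² = sin(u)^2. Taking the positive square root: √(EG − F²) = Abs(sin(u)). At (u, v) = (pi/2, pi): 1.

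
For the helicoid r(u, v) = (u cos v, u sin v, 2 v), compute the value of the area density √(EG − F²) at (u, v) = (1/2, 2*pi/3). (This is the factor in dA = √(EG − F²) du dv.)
√(EG − F²)|_{(1/2, 2*pi/3)} = sqrt(17)/2

E = 1, F = 0, G = u^2 + 4, so EG − F² = u^2 + 4. Taking the positive square root: √(EG − F²) = sqrt(u^2 + 4). At (u, v) = (1/2, 2*pi/3): sqrt(17)/2.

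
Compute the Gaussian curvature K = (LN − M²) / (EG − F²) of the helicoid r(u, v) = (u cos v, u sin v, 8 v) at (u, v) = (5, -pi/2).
K = -64/7921

Coefficients of the first fundamental form: E = 1, F = 0, G = u^2 + 64.
Coefficients of the second fundamental form: L = 0, M = -8/sqrt(u^2 + 64), N = 0.
Assemble K = (LN − M²)/(EG − F²) = -64/(u^2 + 64)^2. At (u, v) = (5, -pi/2): K = -64/7921.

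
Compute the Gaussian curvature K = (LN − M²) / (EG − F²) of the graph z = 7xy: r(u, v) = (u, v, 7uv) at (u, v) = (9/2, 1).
K = -784/17380561

Coefficients of the first fundamental form: E = 49*v^2 + 1, F = 49*u*v, G = 49*u^2 + 1.
Coefficients of the second fundamental form: L = 0, M = 7/sqrt(49*u^2 + 49*v^2 + 1), N = 0.
Assemble K = (LN − M²)/(EG − F²) = -49/(2401*u^4 + 4802*u^2*v^2 + 98*u^2 + 2401*v^4 + 98*v^2 + 1). At (u, v) = (9/2, 1): K = -784/17380561.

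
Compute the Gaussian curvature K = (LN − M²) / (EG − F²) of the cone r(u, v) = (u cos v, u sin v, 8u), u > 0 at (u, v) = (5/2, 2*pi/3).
K = 0

Coefficients of the first fundamental form: E = 65, F = 0, G = u^2.
Coefficients of the second fundamental form: L = 0, M = 0, N = 8*sqrt(65)*u^2/(65*Abs(u)).
Assemble K = (LN − M²)/(EG − F²) = 0. At (u, v) = (5/2, 2*pi/3): K = 0.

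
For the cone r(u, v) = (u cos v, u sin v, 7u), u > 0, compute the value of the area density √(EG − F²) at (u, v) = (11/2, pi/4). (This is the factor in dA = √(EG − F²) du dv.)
√(EG − F²)|_{(11/2, pi/4)} = 55*sqrt(2)/2

E = 50, F = 0, G = u^2, so EG − F² = 50*u^2. Taking the positive square root: √(EG − F²) = 5*sqrt(2)*Abs(u). At (u, v) = (11/2, pi/4): 55*sqrt(2)/2.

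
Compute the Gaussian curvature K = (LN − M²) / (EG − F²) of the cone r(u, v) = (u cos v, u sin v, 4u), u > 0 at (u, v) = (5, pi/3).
K = 0

Coefficients of the first fundamental form: E = 17, F = 0, G = u^2.
Coefficients of the second fundamental form: L = 0, M = 0, N = 4*sqrt(17)*u^2/(17*Abs(u)).
Assemble K = (LN − M²)/(EG − F²) = 0. At (u, v) = (5, pi/3): K = 0.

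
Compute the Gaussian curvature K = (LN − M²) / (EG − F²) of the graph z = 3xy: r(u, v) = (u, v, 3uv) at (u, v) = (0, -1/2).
K = -144/169

Coefficients of the first fundamental form: E = 9*v^2 + 1, F = 9*u*v, G = 9*u^2 + 1.
Coefficients of the second fundamental form: L = 0, M = 3/sqrt(9*u^2 + 9*v^2 + 1), N = 0.
Assemble K = (LN − M²)/(EG − F²) = -9/(81*u^4 + 162*u^2*v^2 + 18*u^2 + 81*v^4 + 18*v^2 + 1). At (u, v) = (0, -1/2): K = -144/169.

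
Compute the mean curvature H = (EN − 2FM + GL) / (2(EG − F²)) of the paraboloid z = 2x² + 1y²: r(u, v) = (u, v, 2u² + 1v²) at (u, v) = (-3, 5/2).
H = 197*sqrt(170)/28900

With E = 16*u^2 + 1, F = 8*u*v, G = 4*v^2 + 1, L = 4/sqrt(16*u^2 + 4*v^2 + 1), M = 0, N = 2/sqrt(16*u^2 + 4*v^2 + 1), assemble
  H = (EN − 2FM + GL) / (2(EG − F²)) = (16*u^2 + 8*v^2 + 3)/(16*u^2 + 4*v^2 + 1)^(3/2).
At (u, v) = (-3, 5/2): H = 197*sqrt(170)/28900.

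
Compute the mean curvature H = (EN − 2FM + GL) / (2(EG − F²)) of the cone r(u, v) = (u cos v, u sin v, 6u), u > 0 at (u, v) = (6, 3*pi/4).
H = sqrt(37)/74

With E = 37, F = 0, G = u^2, L = 0, M = 0, N = 6*sqrt(37)*u^2/(37*Abs(u)), assemble
  H = (EN − 2FM + GL) / (2(EG − F²)) = 3*sqrt(37)/(37*Abs(u)).
At (u, v) = (6, 3*pi/4): H = sqrt(37)/74.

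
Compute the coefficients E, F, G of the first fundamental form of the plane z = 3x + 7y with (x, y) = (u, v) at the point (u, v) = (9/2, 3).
E = 10;  F = 21;  G = 50

Partials: r_u = (1, 0, 3), r_v = (0, 1, 7). As functions of (u, v):
  E = r_u · r_u = 10,
  F = r_u · r_v = 21,
  G = r_v · r_v = 50.
Evaluating at (u, v) = (9/2, 3): E = 10, F = 21, G = 50.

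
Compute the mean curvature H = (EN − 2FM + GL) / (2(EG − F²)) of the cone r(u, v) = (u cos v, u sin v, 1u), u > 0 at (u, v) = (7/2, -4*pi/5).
H = sqrt(2)/14

With E = 2, F = 0, G = u^2, L = 0, M = 0, N = sqrt(2)*u^2/(2*Abs(u)), assemble
  H = (EN − 2FM + GL) / (2(EG − F²)) = sqrt(2)/(4*Abs(u)).
At (u, v) = (7/2, -4*pi/5): H = sqrt(2)/14.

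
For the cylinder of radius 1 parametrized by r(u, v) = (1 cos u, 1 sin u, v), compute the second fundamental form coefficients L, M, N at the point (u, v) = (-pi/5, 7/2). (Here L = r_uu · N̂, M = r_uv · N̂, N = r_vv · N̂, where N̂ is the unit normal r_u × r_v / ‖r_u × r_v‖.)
L = -1;  M = 0;  N = 0

Compute the unit normal N̂(u, v) = (cos(u), sin(u), 0), and the second partials r_uu, r_uv, r_vv. Take dot products:
  L(u, v) = r_uu · N̂ = -1,
  M(u, v) = r_uv · N̂ = 0,
  N(u, v) = r_vv · N̂ = 0.
Evaluating at (u, v) = (-pi/5, 7/2):
  L = -1, M = 0, N = 0.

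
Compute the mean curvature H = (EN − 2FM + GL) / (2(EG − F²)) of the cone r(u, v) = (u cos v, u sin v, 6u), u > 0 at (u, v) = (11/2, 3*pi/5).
H = 6*sqrt(37)/407

With E = 37, F = 0, G = u^2, L = 0, M = 0, N = 6*sqrt(37)*u^2/(37*Abs(u)), assemble
  H = (EN − 2FM + GL) / (2(EG − F²)) = 3*sqrt(37)/(37*Abs(u)).
At (u, v) = (11/2, 3*pi/5): H = 6*sqrt(37)/407.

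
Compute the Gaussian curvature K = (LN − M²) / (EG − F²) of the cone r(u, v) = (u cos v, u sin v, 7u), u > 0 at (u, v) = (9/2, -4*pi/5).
K = 0

Coefficients of the first fundamental form: E = 50, F = 0, G = u^2.
Coefficients of the second fundamental form: L = 0, M = 0, N = 7*sqrt(2)*u^2/(10*Abs(u)).
Assemble K = (LN − M²)/(EG − F²) = 0. At (u, v) = (9/2, -4*pi/5): K = 0.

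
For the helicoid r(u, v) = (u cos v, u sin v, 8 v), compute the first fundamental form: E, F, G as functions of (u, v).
E = 1;  F = 0;  G = u^2 + 64

Compute partials: r_u = (cos(v), sin(v), 0), r_v = (-u*sin(v), u*cos(v), 8). Then
  E = r_u · r_u = 1,
  F = r_u · r_v = 0,
  G = r_v · r_v = u^2 + 64.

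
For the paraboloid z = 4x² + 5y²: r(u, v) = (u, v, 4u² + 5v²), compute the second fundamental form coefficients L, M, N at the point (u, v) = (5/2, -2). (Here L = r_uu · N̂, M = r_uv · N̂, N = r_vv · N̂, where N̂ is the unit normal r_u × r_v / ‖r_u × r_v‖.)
L = 8*sqrt(89)/267;  M = 0;  N = 10*sqrt(89)/267

Compute the unit normal N̂(u, v) = (-8*u/sqrt(64*u^2 + 100*v^2 + 1), -10*v/sqrt(64*u^2 + 100*v^2 + 1), 1/sqrt(64*u^2 + 100*v^2 + 1)), and the second partials r_uu, r_uv, r_vv. Take dot products:
  L(u, v) = r_uu · N̂ = 8/sqrt(64*u^2 + 100*v^2 + 1),
  M(u, v) = r_uv · N̂ = 0,
  N(u, v) = r_vv · N̂ = 10/sqrt(64*u^2 + 100*v^2 + 1).
Evaluating at (u, v) = (5/2, -2):
  L = 8*sqrt(89)/267, M = 0, N = 10*sqrt(89)/267.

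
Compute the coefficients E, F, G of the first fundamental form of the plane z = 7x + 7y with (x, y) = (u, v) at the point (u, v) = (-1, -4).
E = 50;  F = 49;  G = 50

Partials: r_u = (1, 0, 7), r_v = (0, 1, 7). As functions of (u, v):
  E = r_u · r_u = 50,
  F = r_u · r_v = 49,
  G = r_v · r_v = 50.
Evaluating at (u, v) = (-1, -4): E = 50, F = 49, G = 50.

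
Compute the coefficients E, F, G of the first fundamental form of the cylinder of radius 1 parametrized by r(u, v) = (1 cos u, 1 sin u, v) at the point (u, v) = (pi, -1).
E = 1;  F = 0;  G = 1

Partials: r_u = (-sin(u), cos(u), 0), r_v = (0, 0, 1). As functions of (u, v):
  E = r_u · r_u = 1,
  F = r_u · r_v = 0,
  G = r_v · r_v = 1.
Evaluating at (u, v) = (pi, -1): E = 1, F = 0, G = 1.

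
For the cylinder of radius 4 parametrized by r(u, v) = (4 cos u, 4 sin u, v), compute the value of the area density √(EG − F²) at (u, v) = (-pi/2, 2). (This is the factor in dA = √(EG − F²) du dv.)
√(EG − F²)|_{(-pi/2, 2)} = 4

E = 16, F = 0, G = 1, so EG − F² = 16. Taking the positive square root: √(EG − F²) = 4. At (u, v) = (-pi/2, 2): 4.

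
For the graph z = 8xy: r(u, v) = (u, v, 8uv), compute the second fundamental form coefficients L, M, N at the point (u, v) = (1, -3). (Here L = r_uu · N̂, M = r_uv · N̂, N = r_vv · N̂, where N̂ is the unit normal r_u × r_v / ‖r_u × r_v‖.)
L = 0;  M = 8*sqrt(641)/641;  N = 0

Compute the unit normal N̂(u, v) = (-8*v/sqrt(64*u^2 + 64*v^2 + 1), -8*u/sqrt(64*u^2 + 64*v^2 + 1), 1/sqrt(64*u^2 + 64*v^2 + 1)), and the second partials r_uu, r_uv, r_vv. Take dot products:
  L(u, v) = r_uu · N̂ = 0,
  M(u, v) = r_uv · N̂ = 8/sqrt(64*u^2 + 64*v^2 + 1),
  N(u, v) = r_vv · N̂ = 0.
Evaluating at (u, v) = (1, -3):
  L = 0, M = 8*sqrt(641)/641, N = 0.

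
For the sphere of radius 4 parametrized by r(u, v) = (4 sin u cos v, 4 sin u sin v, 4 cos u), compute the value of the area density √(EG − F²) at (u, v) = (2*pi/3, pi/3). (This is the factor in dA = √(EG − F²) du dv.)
√(EG − F²)|_{(2*pi/3, pi/3)} = 8*sqrt(3)

E = 16, F = 0, G = 16*sin(u)^2, so EG − F² = 256*sin(u)^2. Taking the positive square root: √(EG − F²) = 16*Abs(sin(u)). At (u, v) = (2*pi/3, pi/3): 8*sqrt(3).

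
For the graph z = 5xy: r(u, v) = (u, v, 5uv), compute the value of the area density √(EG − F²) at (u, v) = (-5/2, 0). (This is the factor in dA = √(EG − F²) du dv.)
√(EG − F²)|_{(-5/2, 0)} = sqrt(629)/2

E = 25*v^2 + 1, F = 25*u*v, G = 25*u^2 + 1, so EG − F² = 25*u^2 + 25*v^2 + 1. Taking the positive square root: √(EG − F²) = sqrt(25*u^2 + 25*v^2 + 1). At (u, v) = (-5/2, 0): sqrt(629)/2.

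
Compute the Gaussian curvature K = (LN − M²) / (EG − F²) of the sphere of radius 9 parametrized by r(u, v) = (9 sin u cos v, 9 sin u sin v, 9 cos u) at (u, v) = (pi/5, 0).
K = 1/81

Coefficients of the first fundamental form: E = 81, F = 0, G = 81*sin(u)^2.
Coefficients of the second fundamental form: L = -9*sin(u)/Abs(sin(u)), M = 0, N = -9*sin(u)^3/Abs(sin(u)).
Assemble K = (LN − M²)/(EG − F²) = 1/81. At (u, v) = (pi/5, 0): K = 1/81.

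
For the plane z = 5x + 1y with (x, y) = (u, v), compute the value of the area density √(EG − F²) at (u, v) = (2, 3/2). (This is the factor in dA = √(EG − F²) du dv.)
√(EG − F²)|_{(2, 3/2)} = 3*sqrt(3)

E = 26, F = 5, G = 2, so EG − F² = 27. Taking the positive square root: √(EG − F²) = 3*sqrt(3). At (u, v) = (2, 3/2): 3*sqrt(3).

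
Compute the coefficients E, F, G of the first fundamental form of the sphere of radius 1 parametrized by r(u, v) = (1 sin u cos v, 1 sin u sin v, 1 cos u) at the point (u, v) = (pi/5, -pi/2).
E = 1;  F = 0;  G = 5/8 - sqrt(5)/8

Partials: r_u = (cos(u)*cos(v), sin(v)*cos(u), -sin(u)), r_v = (-sin(u)*sin(v), sin(u)*cos(v), 0). As functions of (u, v):
  E = r_u · r_u = 1,
  F = r_u · r_v = 0,
  G = r_v · r_v = sin(u)^2.
Evaluating at (u, v) = (pi/5, -pi/2): E = 1, F = 0, G = 5/8 - sqrt(5)/8.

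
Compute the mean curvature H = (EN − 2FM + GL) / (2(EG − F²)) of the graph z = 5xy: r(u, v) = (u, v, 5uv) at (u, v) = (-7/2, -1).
H = -3500*sqrt(1329)/1766241

With E = 25*v^2 + 1, F = 25*u*v, G = 25*u^2 + 1, L = 0, M = 5/sqrt(25*u^2 + 25*v^2 + 1), N = 0, assemble
  H = (EN − 2FM + GL) / (2(EG − F²)) = -125*u*v/(25*u^2 + 25*v^2 + 1)^(3/2).
At (u, v) = (-7/2, -1): H = -3500*sqrt(1329)/1766241.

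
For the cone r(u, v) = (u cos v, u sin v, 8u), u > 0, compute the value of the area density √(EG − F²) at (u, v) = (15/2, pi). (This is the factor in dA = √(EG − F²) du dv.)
√(EG − F²)|_{(15/2, pi)} = 15*sqrt(65)/2

E = 65, F = 0, G = u^2, so EG − F² = 65*u^2. Taking the positive square root: √(EG − F²) = sqrt(65)*Abs(u). At (u, v) = (15/2, pi): 15*sqrt(65)/2.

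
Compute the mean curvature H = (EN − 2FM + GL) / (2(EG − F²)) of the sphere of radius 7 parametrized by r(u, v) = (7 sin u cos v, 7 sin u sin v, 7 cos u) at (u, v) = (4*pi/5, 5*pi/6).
H = -1/7

With E = 49, F = 0, G = 49*sin(u)^2, L = -7*sin(u)/Abs(sin(u)), M = 0, N = -7*sin(u)^3/Abs(sin(u)), assemble
  H = (EN − 2FM + GL) / (2(EG − F²)) = -sin(u)/(7*Abs(sin(u))).
At (u, v) = (4*pi/5, 5*pi/6): H = -1/7.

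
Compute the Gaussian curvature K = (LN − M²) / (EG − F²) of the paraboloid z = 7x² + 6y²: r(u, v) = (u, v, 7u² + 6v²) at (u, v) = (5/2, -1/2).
K = 42/398161

Coefficients of the first fundamental form: E = 196*u^2 + 1, F = 168*u*v, G = 144*v^2 + 1.
Coefficients of the second fundamental form: L = 14/sqrt(196*u^2 + 144*v^2 + 1), M = 0, N = 12/sqrt(196*u^2 + 144*v^2 + 1).
Assemble K = (LN − M²)/(EG − F²) = 168/(38416*u^4 + 56448*u^2*v^2 + 392*u^2 + 20736*v^4 + 288*v^2 + 1). At (u, v) = (5/2, -1/2): K = 42/398161.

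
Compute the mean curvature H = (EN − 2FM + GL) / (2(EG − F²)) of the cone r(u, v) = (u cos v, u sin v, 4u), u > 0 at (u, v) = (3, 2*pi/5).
H = 2*sqrt(17)/51

With E = 17, F = 0, G = u^2, L = 0, M = 0, N = 4*sqrt(17)*u^2/(17*Abs(u)), assemble
  H = (EN − 2FM + GL) / (2(EG − F²)) = 2*sqrt(17)/(17*Abs(u)).
At (u, v) = (3, 2*pi/5): H = 2*sqrt(17)/51.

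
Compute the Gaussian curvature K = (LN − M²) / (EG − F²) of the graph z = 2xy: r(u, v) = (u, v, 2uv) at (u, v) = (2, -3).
K = -4/2809

Coefficients of the first fundamental form: E = 4*v^2 + 1, F = 4*u*v, G = 4*u^2 + 1.
Coefficients of the second fundamental form: L = 0, M = 2/sqrt(4*u^2 + 4*v^2 + 1), N = 0.
Assemble K = (LN − M²)/(EG − F²) = -4/(16*u^4 + 32*u^2*v^2 + 8*u^2 + 16*v^4 + 8*v^2 + 1). At (u, v) = (2, -3): K = -4/2809.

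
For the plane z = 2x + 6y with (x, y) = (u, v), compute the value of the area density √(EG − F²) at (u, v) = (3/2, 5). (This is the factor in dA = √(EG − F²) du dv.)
√(EG − F²)|_{(3/2, 5)} = sqrt(41)

E = 5, F = 12, G = 37, so EG − F² = 41. Taking the positive square root: √(EG − F²) = sqrt(41). At (u, v) = (3/2, 5): sqrt(41).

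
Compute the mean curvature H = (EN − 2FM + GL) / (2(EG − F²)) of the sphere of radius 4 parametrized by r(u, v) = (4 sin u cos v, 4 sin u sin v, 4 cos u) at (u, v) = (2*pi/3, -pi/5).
H = -1/4

With E = 16, F = 0, G = 16*sin(u)^2, L = -4*sin(u)/Abs(sin(u)), M = 0, N = -4*sin(u)^3/Abs(sin(u)), assemble
  H = (EN − 2FM + GL) / (2(EG − F²)) = -sin(u)/(4*Abs(sin(u))).
At (u, v) = (2*pi/3, -pi/5): H = -1/4.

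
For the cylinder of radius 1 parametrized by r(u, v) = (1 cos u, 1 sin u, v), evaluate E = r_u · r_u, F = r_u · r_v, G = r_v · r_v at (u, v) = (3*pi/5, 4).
E = 1;  F = 0;  G = 1

Partials: r_u = (-sin(u), cos(u), 0), r_v = (0, 0, 1). As functions of (u, v):
  E = r_u · r_u = 1,
  F = r_u · r_v = 0,
  G = r_v · r_v = 1.
Evaluating at (u, v) = (3*pi/5, 4): E = 1, F = 0, G = 1.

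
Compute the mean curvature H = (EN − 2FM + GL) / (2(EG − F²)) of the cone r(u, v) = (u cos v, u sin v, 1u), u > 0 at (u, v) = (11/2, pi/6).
H = sqrt(2)/22

With E = 2, F = 0, G = u^2, L = 0, M = 0, N = sqrt(2)*u^2/(2*Abs(u)), assemble
  H = (EN − 2FM + GL) / (2(EG − F²)) = sqrt(2)/(4*Abs(u)).
At (u, v) = (11/2, pi/6): H = sqrt(2)/22.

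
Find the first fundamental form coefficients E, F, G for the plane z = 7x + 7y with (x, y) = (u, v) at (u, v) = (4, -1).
E = 50;  F = 49;  G = 50

Partials: r_u = (1, 0, 7), r_v = (0, 1, 7). As functions of (u, v):
  E = r_u · r_u = 50,
  F = r_u · r_v = 49,
  G = r_v · r_v = 50.
Evaluating at (u, v) = (4, -1): E = 50, F = 49, G = 50.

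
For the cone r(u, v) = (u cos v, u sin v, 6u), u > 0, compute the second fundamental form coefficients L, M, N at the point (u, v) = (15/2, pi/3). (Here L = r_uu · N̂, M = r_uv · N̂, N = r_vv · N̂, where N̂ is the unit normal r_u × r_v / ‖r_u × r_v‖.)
L = 0;  M = 0;  N = 45*sqrt(37)/37

Compute the unit normal N̂(u, v) = (-6*sqrt(37)*u*cos(v)/(37*Abs(u)), -6*sqrt(37)*u*sin(v)/(37*Abs(u)), sqrt(37)*u/(37*Abs(u))), and the second partials r_uu, r_uv, r_vv. Take dot products:
  L(u, v) = r_uu · N̂ = 0,
  M(u, v) = r_uv · N̂ = 0,
  N(u, v) = r_vv · N̂ = 6*sqrt(37)*u^2/(37*Abs(u)).
Evaluating at (u, v) = (15/2, pi/3):
  L = 0, M = 0, N = 45*sqrt(37)/37.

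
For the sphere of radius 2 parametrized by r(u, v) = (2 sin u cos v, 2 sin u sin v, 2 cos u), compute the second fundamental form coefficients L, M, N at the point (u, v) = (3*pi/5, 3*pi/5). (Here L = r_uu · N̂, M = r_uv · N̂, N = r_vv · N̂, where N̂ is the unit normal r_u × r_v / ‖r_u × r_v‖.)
L = -2;  M = 0;  N = -5/4 - sqrt(5)/4

Compute the unit normal N̂(u, v) = (sin(u)^2*cos(v)/Abs(sin(u)), sin(u)^2*sin(v)/Abs(sin(u)), sin(2*u)/(2*Abs(sin(u)))), and the second partials r_uu, r_uv, r_vv. Take dot products:
  L(u, v) = r_uu · N̂ = -2*sin(u)/Abs(sin(u)),
  M(u, v) = r_uv · N̂ = 0,
  N(u, v) = r_vv · N̂ = -2*sin(u)^3/Abs(sin(u)).
Evaluating at (u, v) = (3*pi/5, 3*pi/5):
  L = -2, M = 0, N = -5/4 - sqrt(5)/4.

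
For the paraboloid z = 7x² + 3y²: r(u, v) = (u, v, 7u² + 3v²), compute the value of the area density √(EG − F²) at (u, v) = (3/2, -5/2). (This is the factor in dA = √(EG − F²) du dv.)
√(EG − F²)|_{(3/2, -5/2)} = sqrt(667)

E = 196*u^2 + 1, F = 84*u*v, G = 36*v^2 + 1, so EG − F² = 196*u^2 + 36*v^2 + 1. Taking the positive square root: √(EG − F²) = sqrt(196*u^2 + 36*v^2 + 1). At (u, v) = (3/2, -5/2): sqrt(667).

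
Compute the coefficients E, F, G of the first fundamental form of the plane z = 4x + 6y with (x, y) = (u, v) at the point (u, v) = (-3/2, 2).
E = 17;  F = 24;  G = 37

Partials: r_u = (1, 0, 4), r_v = (0, 1, 6). As functions of (u, v):
  E = r_u · r_u = 17,
  F = r_u · r_v = 24,
  G = r_v · r_v = 37.
Evaluating at (u, v) = (-3/2, 2): E = 17, F = 24, G = 37.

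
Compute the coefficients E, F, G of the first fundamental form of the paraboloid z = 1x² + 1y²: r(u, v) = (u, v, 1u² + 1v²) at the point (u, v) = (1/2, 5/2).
E = 2;  F = 5;  G = 26

Partials: r_u = (1, 0, 2*u), r_v = (0, 1, 2*v). As functions of (u, v):
  E = r_u · r_u = 4*u^2 + 1,
  F = r_u · r_v = 4*u*v,
  G = r_v · r_v = 4*v^2 + 1.
Evaluating at (u, v) = (1/2, 5/2): E = 2, F = 5, G = 26.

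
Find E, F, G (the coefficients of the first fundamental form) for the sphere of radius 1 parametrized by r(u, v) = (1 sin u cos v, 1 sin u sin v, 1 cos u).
E = 1;  F = 0;  G = sin(u)^2

Compute partials: r_u = (cos(u)*cos(v), sin(v)*cos(u), -sin(u)), r_v = (-sin(u)*sin(v), sin(u)*cos(v), 0). Then
  E = r_u · r_u = 1,
  F = r_u · r_v = 0,
  G = r_v · r_v = sin(u)^2.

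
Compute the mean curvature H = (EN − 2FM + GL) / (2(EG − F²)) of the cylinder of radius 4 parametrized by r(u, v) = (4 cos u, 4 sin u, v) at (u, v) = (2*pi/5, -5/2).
H = -1/8

With E = 16, F = 0, G = 1, L = -4, M = 0, N = 0, assemble
  H = (EN − 2FM + GL) / (2(EG − F²)) = -1/8.
At (u, v) = (2*pi/5, -5/2): H = -1/8.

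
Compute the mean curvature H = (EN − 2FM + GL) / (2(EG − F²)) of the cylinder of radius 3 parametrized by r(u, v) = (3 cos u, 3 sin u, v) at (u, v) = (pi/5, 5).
H = -1/6

With E = 9, F = 0, G = 1, L = -3, M = 0, N = 0, assemble
  H = (EN − 2FM + GL) / (2(EG − F²)) = -1/6.
At (u, v) = (pi/5, 5): H = -1/6.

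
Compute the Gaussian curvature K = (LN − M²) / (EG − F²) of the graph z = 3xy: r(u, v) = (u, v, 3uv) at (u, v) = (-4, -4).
K = -9/83521

Coefficients of the first fundamental form: E = 9*v^2 + 1, F = 9*u*v, G = 9*u^2 + 1.
Coefficients of the second fundamental form: L = 0, M = 3/sqrt(9*u^2 + 9*v^2 + 1), N = 0.
Assemble K = (LN − M²)/(EG − F²) = -9/(81*u^4 + 162*u^2*v^2 + 18*u^2 + 81*v^4 + 18*v^2 + 1). At (u, v) = (-4, -4): K = -9/83521.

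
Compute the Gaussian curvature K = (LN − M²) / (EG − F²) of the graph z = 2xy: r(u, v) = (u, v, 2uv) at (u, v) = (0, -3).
K = -4/1369

Coefficients of the first fundamental form: E = 4*v^2 + 1, F = 4*u*v, G = 4*u^2 + 1.
Coefficients of the second fundamental form: L = 0, M = 2/sqrt(4*u^2 + 4*v^2 + 1), N = 0.
Assemble K = (LN − M²)/(EG − F²) = -4/(16*u^4 + 32*u^2*v^2 + 8*u^2 + 16*v^4 + 8*v^2 + 1). At (u, v) = (0, -3): K = -4/1369.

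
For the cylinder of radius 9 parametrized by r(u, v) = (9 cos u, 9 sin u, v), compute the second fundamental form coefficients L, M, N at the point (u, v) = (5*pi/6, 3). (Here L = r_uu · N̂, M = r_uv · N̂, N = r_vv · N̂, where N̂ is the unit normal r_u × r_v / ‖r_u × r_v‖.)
L = -9;  M = 0;  N = 0

Compute the unit normal N̂(u, v) = (cos(u), sin(u), 0), and the second partials r_uu, r_uv, r_vv. Take dot products:
  L(u, v) = r_uu · N̂ = -9,
  M(u, v) = r_uv · N̂ = 0,
  N(u, v) = r_vv · N̂ = 0.
Evaluating at (u, v) = (5*pi/6, 3):
  L = -9, M = 0, N = 0.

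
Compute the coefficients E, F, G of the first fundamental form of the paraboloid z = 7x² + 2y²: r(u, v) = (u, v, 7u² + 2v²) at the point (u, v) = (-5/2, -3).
E = 1226;  F = 420;  G = 145

Partials: r_u = (1, 0, 14*u), r_v = (0, 1, 4*v). As functions of (u, v):
  E = r_u · r_u = 196*u^2 + 1,
  F = r_u · r_v = 56*u*v,
  G = r_v · r_v = 16*v^2 + 1.
Evaluating at (u, v) = (-5/2, -3): E = 1226, F = 420, G = 145.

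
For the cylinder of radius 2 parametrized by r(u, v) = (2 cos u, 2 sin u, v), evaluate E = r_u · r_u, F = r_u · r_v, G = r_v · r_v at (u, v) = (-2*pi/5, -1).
E = 4;  F = 0;  G = 1

Partials: r_u = (-2*sin(u), 2*cos(u), 0), r_v = (0, 0, 1). As functions of (u, v):
  E = r_u · r_u = 4,
  F = r_u · r_v = 0,
  G = r_v · r_v = 1.
Evaluating at (u, v) = (-2*pi/5, -1): E = 4, F = 0, G = 1.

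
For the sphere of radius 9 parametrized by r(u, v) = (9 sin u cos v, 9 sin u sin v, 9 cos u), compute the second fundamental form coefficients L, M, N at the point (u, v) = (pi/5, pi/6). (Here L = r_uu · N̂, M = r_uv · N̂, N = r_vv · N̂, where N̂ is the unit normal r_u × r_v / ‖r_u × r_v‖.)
L = -9;  M = 0;  N = -45/8 + 9*sqrt(5)/8

Compute the unit normal N̂(u, v) = (sin(u)^2*cos(v)/Abs(sin(u)), sin(u)^2*sin(v)/Abs(sin(u)), sin(2*u)/(2*Abs(sin(u)))), and the second partials r_uu, r_uv, r_vv. Take dot products:
  L(u, v) = r_uu · N̂ = -9*sin(u)/Abs(sin(u)),
  M(u, v) = r_uv · N̂ = 0,
  N(u, v) = r_vv · N̂ = -9*sin(u)^3/Abs(sin(u)).
Evaluating at (u, v) = (pi/5, pi/6):
  L = -9, M = 0, N = -45/8 + 9*sqrt(5)/8.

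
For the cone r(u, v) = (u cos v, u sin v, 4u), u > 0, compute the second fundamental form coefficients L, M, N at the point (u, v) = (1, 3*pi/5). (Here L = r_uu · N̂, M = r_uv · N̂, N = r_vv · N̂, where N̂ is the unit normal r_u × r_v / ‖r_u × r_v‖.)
L = 0;  M = 0;  N = 4*sqrt(17)/17

Compute the unit normal N̂(u, v) = (-4*sqrt(17)*u*cos(v)/(17*Abs(u)), -4*sqrt(17)*u*sin(v)/(17*Abs(u)), sqrt(17)*u/(17*Abs(u))), and the second partials r_uu, r_uv, r_vv. Take dot products:
  L(u, v) = r_uu · N̂ = 0,
  M(u, v) = r_uv · N̂ = 0,
  N(u, v) = r_vv · N̂ = 4*sqrt(17)*u^2/(17*Abs(u)).
Evaluating at (u, v) = (1, 3*pi/5):
  L = 0, M = 0, N = 4*sqrt(17)/17.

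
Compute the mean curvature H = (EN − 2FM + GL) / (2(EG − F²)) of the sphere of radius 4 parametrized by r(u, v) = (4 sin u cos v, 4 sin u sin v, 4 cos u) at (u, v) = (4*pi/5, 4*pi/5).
H = -1/4

With E = 16, F = 0, G = 16*sin(u)^2, L = -4*sin(u)/Abs(sin(u)), M = 0, N = -4*sin(u)^3/Abs(sin(u)), assemble
  H = (EN − 2FM + GL) / (2(EG − F²)) = -sin(u)/(4*Abs(sin(u))).
At (u, v) = (4*pi/5, 4*pi/5): H = -1/4.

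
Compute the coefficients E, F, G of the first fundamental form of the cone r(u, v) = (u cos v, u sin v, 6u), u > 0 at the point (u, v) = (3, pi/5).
E = 37;  F = 0;  G = 9

Partials: r_u = (cos(v), sin(v), 6), r_v = (-u*sin(v), u*cos(v), 0). As functions of (u, v):
  E = r_u · r_u = 37,
  F = r_u · r_v = 0,
  G = r_v · r_v = u^2.
Evaluating at (u, v) = (3, pi/5): E = 37, F = 0, G = 9.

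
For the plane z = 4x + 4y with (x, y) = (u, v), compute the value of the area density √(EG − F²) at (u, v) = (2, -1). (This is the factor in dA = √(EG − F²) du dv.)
√(EG − F²)|_{(2, -1)} = sqrt(33)

E = 17, F = 16, G = 17, so EG − F² = 33. Taking the positive square root: √(EG − F²) = sqrt(33). At (u, v) = (2, -1): sqrt(33).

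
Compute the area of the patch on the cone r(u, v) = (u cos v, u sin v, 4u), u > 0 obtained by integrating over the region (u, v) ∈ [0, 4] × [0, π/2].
Area = 4*sqrt(17)*pi

Area = ∫∫ √(EG − F²) du dv with √(EG − F²) = sqrt(17)*Abs(u). Integrating over [0, 4] × [0, π/2] gives 4*sqrt(17)*pi.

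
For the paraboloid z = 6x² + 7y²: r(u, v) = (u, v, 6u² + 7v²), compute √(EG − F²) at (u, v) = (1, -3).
√(EG − F²)|_{(1, -3)} = sqrt(1909)

E = 144*u^2 + 1, F = 168*u*v, G = 196*v^2 + 1; EG − F² = 144*u^2 + 196*v^2 + 1; √(EG − F²) = sqrt(144*u^2 + 196*v^2 + 1). At the given point: sqrt(1909).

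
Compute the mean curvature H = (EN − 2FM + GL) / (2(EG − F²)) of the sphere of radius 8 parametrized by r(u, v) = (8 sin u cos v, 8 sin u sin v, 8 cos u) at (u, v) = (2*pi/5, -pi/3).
H = -1/8

With E = 64, F = 0, G = 64*sin(u)^2, L = -8*sin(u)/Abs(sin(u)), M = 0, N = -8*sin(u)^3/Abs(sin(u)), assemble
  H = (EN − 2FM + GL) / (2(EG − F²)) = -sin(u)/(8*Abs(sin(u))).
At (u, v) = (2*pi/5, -pi/3): H = -1/8.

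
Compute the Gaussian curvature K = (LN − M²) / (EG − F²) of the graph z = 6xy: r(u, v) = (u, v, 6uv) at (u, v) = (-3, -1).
K = -36/130321

Coefficients of the first fundamental form: E = 36*v^2 + 1, F = 36*u*v, G = 36*u^2 + 1.
Coefficients of the second fundamental form: L = 0, M = 6/sqrt(36*u^2 + 36*v^2 + 1), N = 0.
Assemble K = (LN − M²)/(EG − F²) = -36/(1296*u^4 + 2592*u^2*v^2 + 72*u^2 + 1296*v^4 + 72*v^2 + 1). At (u, v) = (-3, -1): K = -36/130321.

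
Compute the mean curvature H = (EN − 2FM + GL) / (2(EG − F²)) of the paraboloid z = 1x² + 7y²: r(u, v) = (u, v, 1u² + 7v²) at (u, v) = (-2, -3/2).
H = 561*sqrt(458)/209764

With E = 4*u^2 + 1, F = 28*u*v, G = 196*v^2 + 1, L = 2/sqrt(4*u^2 + 196*v^2 + 1), M = 0, N = 14/sqrt(4*u^2 + 196*v^2 + 1), assemble
  H = (EN − 2FM + GL) / (2(EG − F²)) = 4*(7*u^2 + 49*v^2 + 2)/(4*u^2 + 196*v^2 + 1)^(3/2).
At (u, v) = (-2, -3/2): H = 561*sqrt(458)/209764.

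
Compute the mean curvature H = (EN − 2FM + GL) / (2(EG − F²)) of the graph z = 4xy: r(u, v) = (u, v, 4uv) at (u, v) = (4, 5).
H = -1280*sqrt(73)/143883

With E = 16*v^2 + 1, F = 16*u*v, G = 16*u^2 + 1, L = 0, M = 4/sqrt(16*u^2 + 16*v^2 + 1), N = 0, assemble
  H = (EN − 2FM + GL) / (2(EG − F²)) = -64*u*v/(16*u^2 + 16*v^2 + 1)^(3/2).
At (u, v) = (4, 5): H = -1280*sqrt(73)/143883.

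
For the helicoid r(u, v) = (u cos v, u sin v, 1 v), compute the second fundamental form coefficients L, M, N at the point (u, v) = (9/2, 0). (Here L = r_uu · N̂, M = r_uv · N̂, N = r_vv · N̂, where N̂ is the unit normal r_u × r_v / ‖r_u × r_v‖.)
L = 0;  M = -2*sqrt(85)/85;  N = 0

Compute the unit normal N̂(u, v) = (sin(v)/sqrt(u^2 + 1), -cos(v)/sqrt(u^2 + 1), u/sqrt(u^2 + 1)), and the second partials r_uu, r_uv, r_vv. Take dot products:
  L(u, v) = r_uu · N̂ = 0,
  M(u, v) = r_uv · N̂ = -1/sqrt(u^2 + 1),
  N(u, v) = r_vv · N̂ = 0.
Evaluating at (u, v) = (9/2, 0):
  L = 0, M = -2*sqrt(85)/85, N = 0.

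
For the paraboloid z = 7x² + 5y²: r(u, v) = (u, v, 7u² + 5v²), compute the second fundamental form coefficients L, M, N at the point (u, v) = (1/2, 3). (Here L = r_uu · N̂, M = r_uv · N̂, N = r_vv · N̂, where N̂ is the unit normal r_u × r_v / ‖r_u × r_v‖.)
L = 7*sqrt(38)/95;  M = 0;  N = sqrt(38)/19

Compute the unit normal N̂(u, v) = (-14*u/sqrt(196*u^2 + 100*v^2 + 1), -10*v/sqrt(196*u^2 + 100*v^2 + 1), 1/sqrt(196*u^2 + 100*v^2 + 1)), and the second partials r_uu, r_uv, r_vv. Take dot products:
  L(u, v) = r_uu · N̂ = 14/sqrt(196*u^2 + 100*v^2 + 1),
  M(u, v) = r_uv · N̂ = 0,
  N(u, v) = r_vv · N̂ = 10/sqrt(196*u^2 + 100*v^2 + 1).
Evaluating at (u, v) = (1/2, 3):
  L = 7*sqrt(38)/95, M = 0, N = sqrt(38)/19.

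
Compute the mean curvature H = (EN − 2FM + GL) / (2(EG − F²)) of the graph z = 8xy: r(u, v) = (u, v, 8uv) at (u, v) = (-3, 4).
H = 6144*sqrt(1601)/2563201

With E = 64*v^2 + 1, F = 64*u*v, G = 64*u^2 + 1, L = 0, M = 8/sqrt(64*u^2 + 64*v^2 + 1), N = 0, assemble
  H = (EN − 2FM + GL) / (2(EG − F²)) = -512*u*v/(64*u^2 + 64*v^2 + 1)^(3/2).
At (u, v) = (-3, 4): H = 6144*sqrt(1601)/2563201.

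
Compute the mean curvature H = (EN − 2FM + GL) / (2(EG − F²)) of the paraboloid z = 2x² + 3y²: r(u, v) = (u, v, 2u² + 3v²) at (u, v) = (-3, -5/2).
H = 887*sqrt(370)/136900

With E = 16*u^2 + 1, F = 24*u*v, G = 36*v^2 + 1, L = 4/sqrt(16*u^2 + 36*v^2 + 1), M = 0, N = 6/sqrt(16*u^2 + 36*v^2 + 1), assemble
  H = (EN − 2FM + GL) / (2(EG − F²)) = (48*u^2 + 72*v^2 + 5)/(16*u^2 + 36*v^2 + 1)^(3/2).
At (u, v) = (-3, -5/2): H = 887*sqrt(370)/136900.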